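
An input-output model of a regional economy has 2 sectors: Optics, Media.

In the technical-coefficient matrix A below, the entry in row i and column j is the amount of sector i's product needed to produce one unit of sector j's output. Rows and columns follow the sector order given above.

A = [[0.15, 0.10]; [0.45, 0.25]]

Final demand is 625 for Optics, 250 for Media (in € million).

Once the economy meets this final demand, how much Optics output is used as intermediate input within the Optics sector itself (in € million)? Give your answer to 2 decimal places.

z_11 = 125.00

I − A =
  [   0.85    -0.10]
  [  -0.45     0.75]
det(I−A) = (0.85)(0.75) − (-0.10)(-0.45) = 0.5925
adj(I−A) = [[0.75, 0.10], [0.45, 0.85]]
(I − A)⁻¹ = adj(I−A) / det(I−A) ≈
  [   1.2658     0.1688]
  [   0.7595     1.4346]
First solve x = (I − A)⁻¹ d = adj(I−A)·d / det(I−A); in particular x_1 = (0.75·625 + 0.10·250) / 0.5925 = 493.75 / 0.5925 ≈ 833.3333.
Intermediate flow from 1 to 1: z_11 = a_11 · x_1 = 0.15 × 493.75 / 0.5925 = 74.0625 / 0.5925 = 125.00.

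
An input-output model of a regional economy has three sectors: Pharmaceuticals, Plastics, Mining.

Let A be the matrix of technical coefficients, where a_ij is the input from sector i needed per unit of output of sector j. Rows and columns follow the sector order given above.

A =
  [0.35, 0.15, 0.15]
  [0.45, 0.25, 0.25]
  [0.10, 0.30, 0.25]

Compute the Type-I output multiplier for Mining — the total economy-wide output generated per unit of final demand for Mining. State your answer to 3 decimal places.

m_3 = 3.463

I − A =
  [   0.65    -0.15    -0.15]
  [  -0.45     0.75    -0.25]
  [  -0.10    -0.30     0.75]
Cofactors of I−A, C_ij = (−1)^(i+j)·(minor ij) (rows/columns in the sector order above):
  C_11 = (0.75)(0.75) − (-0.25)(-0.30) = 0.4875
  C_12 = −[(-0.45)(0.75) − (-0.25)(-0.10)] = 0.3625
  C_13 = (-0.45)(-0.30) − (0.75)(-0.10) = 0.2100
  C_21 = −[(-0.15)(0.75) − (-0.15)(-0.30)] = 0.1575
  C_22 = (0.65)(0.75) − (-0.15)(-0.10) = 0.4725
  C_23 = −[(0.65)(-0.30) − (-0.15)(-0.10)] = 0.2100
  C_31 = (-0.15)(-0.25) − (-0.15)(0.75) = 0.1500
  C_32 = −[(0.65)(-0.25) − (-0.15)(-0.45)] = 0.2300
  C_33 = (0.65)(0.75) − (-0.15)(-0.45) = 0.4200
det(I−A) = Σ_j (I−A)_1j·C_1j = (0.65)(0.4875) + (-0.15)(0.3625) + (-0.15)(0.2100) = 0.2310
adj(I−A) = Cᵀ =
  [ 0.4875   0.1575   0.1500]
  [ 0.3625   0.4725   0.2300]
  [ 0.2100   0.2100   0.4200]
(I − A)⁻¹ = adj(I−A) / det(I−A) ≈
  [   2.1104     0.6818     0.6494]
  [   1.5693     2.0455     0.9957]
  [   0.9091     0.9091     1.8182]
The output multiplier for sector j is the column-j sum of the Leontief inverse (I − A)⁻¹ = adj(I−A) / det(I−A).
Column 3 of adj(I−A): (0.1500, 0.2300, 0.4200); det(I−A) = 0.2310.
m_3 = (0.1500 + 0.2300 + 0.4200) / 0.2310 = 0.80 / 0.2310 ≈ 3.463.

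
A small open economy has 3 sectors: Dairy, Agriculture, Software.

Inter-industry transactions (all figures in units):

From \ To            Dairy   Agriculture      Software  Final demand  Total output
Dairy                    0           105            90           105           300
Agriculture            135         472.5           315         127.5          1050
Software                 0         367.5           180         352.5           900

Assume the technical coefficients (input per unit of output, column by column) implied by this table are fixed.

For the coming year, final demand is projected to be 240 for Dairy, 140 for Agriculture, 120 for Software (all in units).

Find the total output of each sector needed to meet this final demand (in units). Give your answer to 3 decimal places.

x_1 = 387.959, x_2 = 924.929, x_3 = 554.657

Technical coefficients a_ij = z_ij / X_j:
  a_11 = 0/300 = 0.00, a_21 = 135/300 = 0.45, a_31 = 0/300 = 0.00
  a_12 = 105/1050 = 0.10, a_22 = 472.5/1050 = 0.45, a_32 = 367.5/1050 = 0.35
  a_13 = 90/900 = 0.10, a_23 = 315/900 = 0.35, a_33 = 180/900 = 0.20
I − A =
  [   1.00    -0.10    -0.10]
  [  -0.45     0.55    -0.35]
  [   0.00    -0.35     0.80]
Cofactors of I−A, C_ij = (−1)^(i+j)·(minor ij) (rows/columns in the sector order above):
  C_11 = (0.55)(0.80) − (-0.35)(-0.35) = 0.3175
  C_12 = −[(-0.45)(0.80) − (-0.35)(0.00)] = 0.3600
  C_13 = (-0.45)(-0.35) − (0.55)(0.00) = 0.1575
  C_21 = −[(-0.10)(0.80) − (-0.10)(-0.35)] = 0.1150
  C_22 = (1.00)(0.80) − (-0.10)(0.00) = 0.8000
  C_23 = −[(1.00)(-0.35) − (-0.10)(0.00)] = 0.3500
  C_31 = (-0.10)(-0.35) − (-0.10)(0.55) = 0.0900
  C_32 = −[(1.00)(-0.35) − (-0.10)(-0.45)] = 0.3950
  C_33 = (1.00)(0.55) − (-0.10)(-0.45) = 0.5050
det(I−A) = Σ_j (I−A)_1j·C_1j = (1.00)(0.3175) + (-0.10)(0.3600) + (-0.10)(0.1575) = 0.26575
adj(I−A) = Cᵀ =
  [ 0.3175   0.1150   0.0900]
  [ 0.3600   0.8000   0.3950]
  [ 0.1575   0.3500   0.5050]
(I − A)⁻¹ = adj(I−A) / det(I−A) ≈
  [   1.1947     0.4327     0.3387]
  [   1.3547     3.0103     1.4864]
  [   0.5927     1.3170     1.9003]
x = (I − A)⁻¹ d = adj(I−A)·d / det(I−A), with det(I−A) = 0.26575:
  x_1 = (0.3175·240 + 0.1150·140 + 0.0900·120) / 0.26575 = 103.10 / 0.26575 ≈ 387.959
  x_2 = (0.3600·240 + 0.8000·140 + 0.3950·120) / 0.26575 = 245.80 / 0.26575 ≈ 924.929
  x_3 = (0.1575·240 + 0.3500·140 + 0.5050·120) / 0.26575 = 147.40 / 0.26575 ≈ 554.657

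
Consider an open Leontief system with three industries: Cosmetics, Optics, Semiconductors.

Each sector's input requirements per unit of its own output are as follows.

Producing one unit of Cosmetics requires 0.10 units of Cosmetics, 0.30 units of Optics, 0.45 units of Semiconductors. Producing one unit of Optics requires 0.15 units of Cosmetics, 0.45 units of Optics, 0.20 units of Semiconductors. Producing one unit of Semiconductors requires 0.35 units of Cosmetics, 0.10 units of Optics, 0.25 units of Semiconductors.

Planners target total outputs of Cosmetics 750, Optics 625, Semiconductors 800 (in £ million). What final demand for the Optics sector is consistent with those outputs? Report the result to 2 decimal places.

I − A =
  [   0.90    -0.15    -0.35]
  [  -0.30     0.55    -0.10]
  [  -0.45    -0.20     0.75]
d = (I − A) x:
  d_1 = (+0.90)·750 + (-0.15)·625 + (-0.35)·800 = 301.25
  d_2 = (-0.30)·750 + (+0.55)·625 + (-0.10)·800 = 38.75
  d_3 = (-0.45)·750 + (-0.20)·625 + (+0.75)·800 = 137.50

d_2 = 38.75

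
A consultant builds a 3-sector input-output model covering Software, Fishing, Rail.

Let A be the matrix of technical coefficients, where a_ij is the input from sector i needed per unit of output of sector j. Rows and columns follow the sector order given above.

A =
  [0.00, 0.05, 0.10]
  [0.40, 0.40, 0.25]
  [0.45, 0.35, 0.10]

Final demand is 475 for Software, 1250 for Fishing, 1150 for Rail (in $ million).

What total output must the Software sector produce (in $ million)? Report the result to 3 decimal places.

x_S = 1026.909

I − A =
  [   1.00    -0.05    -0.10]
  [  -0.40     0.60    -0.25]
  [  -0.45    -0.35     0.90]
Cofactors of I−A, C_ij = (−1)^(i+j)·(minor ij) (rows/columns in the sector order above):
  C_11 = (0.60)(0.90) − (-0.25)(-0.35) = 0.4525
  C_12 = −[(-0.40)(0.90) − (-0.25)(-0.45)] = 0.4725
  C_13 = (-0.40)(-0.35) − (0.60)(-0.45) = 0.4100
  C_21 = −[(-0.05)(0.90) − (-0.10)(-0.35)] = 0.0800
  C_22 = (1.00)(0.90) − (-0.10)(-0.45) = 0.8550
  C_23 = −[(1.00)(-0.35) − (-0.05)(-0.45)] = 0.3725
  C_31 = (-0.05)(-0.25) − (-0.10)(0.60) = 0.0725
  C_32 = −[(1.00)(-0.25) − (-0.10)(-0.40)] = 0.2900
  C_33 = (1.00)(0.60) − (-0.05)(-0.40) = 0.5800
det(I−A) = Σ_j (I−A)_1j·C_1j = (1.00)(0.4525) + (-0.05)(0.4725) + (-0.10)(0.4100) = 0.387875
adj(I−A) = Cᵀ =
  [ 0.4525   0.0800   0.0725]
  [ 0.4725   0.8550   0.2900]
  [ 0.4100   0.3725   0.5800]
(I − A)⁻¹ = adj(I−A) / det(I−A) ≈
  [   1.1666     0.2063     0.1869]
  [   1.2182     2.2043     0.7477]
  [   1.0570     0.9604     1.4953]
x = (I − A)⁻¹ d = adj(I−A)·d / det(I−A), with det(I−A) = 0.387875:
  x_S = (0.4525·475 + 0.0800·1250 + 0.0725·1150) / 0.387875 = 398.3125 / 0.387875 ≈ 1026.909
  x_F = (0.4725·475 + 0.8550·1250 + 0.2900·1150) / 0.387875 = 1626.6875 / 0.387875 ≈ 4193.845
  x_R = (0.4100·475 + 0.3725·1250 + 0.5800·1150) / 0.387875 = 1327.375 / 0.387875 ≈ 3422.172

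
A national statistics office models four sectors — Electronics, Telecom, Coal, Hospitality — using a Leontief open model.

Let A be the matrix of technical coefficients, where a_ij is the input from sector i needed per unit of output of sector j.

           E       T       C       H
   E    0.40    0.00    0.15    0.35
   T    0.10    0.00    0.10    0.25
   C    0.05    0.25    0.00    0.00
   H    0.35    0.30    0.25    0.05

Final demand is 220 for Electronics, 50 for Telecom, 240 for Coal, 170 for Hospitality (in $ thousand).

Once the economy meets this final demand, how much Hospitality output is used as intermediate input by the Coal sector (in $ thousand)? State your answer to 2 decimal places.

z_HC = 92.92

I − A =
  [   0.60     0.00    -0.15    -0.35]
  [  -0.10     1.00    -0.10    -0.25]
  [  -0.05    -0.25     1.00     0.00]
  [  -0.35    -0.30    -0.25     0.95]
Compute the cofactors C_ij = (−1)^(i+j)·(3×3 minor ij) of I−A; the adjugate is their transpose:
adj(I−A) = Cᵀ =
  [ 0.835625   0.162500   0.229250   0.350625]
  [ 0.190375   0.436000   0.118375   0.184875]
  [ 0.089375   0.117125   0.392000   0.063750]
  [ 0.391500   0.228375   0.225000   0.573750]
det(I−A) = Σ_j (I−A)_1j·C_1j = (0.60)(0.835625) + (0.00)(0.190375) + (-0.15)(0.089375) + (-0.35)(0.391500) = 0.35094375
(I − A)⁻¹ = adj(I−A) / det(I−A) ≈
  [   2.3811     0.4630     0.6532     0.9991]
  [   0.5425     1.2424     0.3373     0.5268]
  [   0.2547     0.3337     1.1170     0.1817]
  [   1.1156     0.6507     0.6411     1.6349]
First solve x = (I − A)⁻¹ d = adj(I−A)·d / det(I−A); in particular x_C = (0.089375·220 + 0.117125·50 + 0.392000·240 + 0.063750·170) / 0.35094375 = 130.43625 / 0.35094375 ≈ 371.6728.
Intermediate flow from H to C: z_HC = a_HC · x_C = 0.25 × 130.43625 / 0.35094375 = 32.6090625 / 0.35094375 ≈ 92.92.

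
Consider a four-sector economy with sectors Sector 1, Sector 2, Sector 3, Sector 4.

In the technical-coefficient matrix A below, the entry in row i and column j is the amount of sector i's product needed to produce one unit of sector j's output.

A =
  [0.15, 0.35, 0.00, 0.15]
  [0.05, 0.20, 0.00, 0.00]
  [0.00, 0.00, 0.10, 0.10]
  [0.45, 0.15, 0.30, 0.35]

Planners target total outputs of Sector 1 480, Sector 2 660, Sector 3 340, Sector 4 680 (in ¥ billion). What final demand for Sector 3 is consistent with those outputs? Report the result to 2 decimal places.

d_3 = 238.00

I − A =
  [   0.85    -0.35     0.00    -0.15]
  [  -0.05     0.80     0.00     0.00]
  [   0.00     0.00     0.90    -0.10]
  [  -0.45    -0.15    -0.30     0.65]
d = (I − A) x:
  d_1 = (+0.85)·480 + (-0.35)·660 + (+0.00)·340 + (-0.15)·680 = 75.00
  d_2 = (-0.05)·480 + (+0.80)·660 + (+0.00)·340 + (+0.00)·680 = 504.00
  d_3 = (+0.00)·480 + (+0.00)·660 + (+0.90)·340 + (-0.10)·680 = 238.00
  d_4 = (-0.45)·480 + (-0.15)·660 + (-0.30)·340 + (+0.65)·680 = 25.00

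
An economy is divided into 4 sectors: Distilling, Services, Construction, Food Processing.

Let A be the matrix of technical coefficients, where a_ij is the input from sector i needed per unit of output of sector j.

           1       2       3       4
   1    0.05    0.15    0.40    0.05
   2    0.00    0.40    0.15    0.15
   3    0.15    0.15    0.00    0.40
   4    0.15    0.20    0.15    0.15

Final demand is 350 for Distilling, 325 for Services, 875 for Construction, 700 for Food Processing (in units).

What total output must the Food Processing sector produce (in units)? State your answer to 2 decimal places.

I − A =
  [   0.95    -0.15    -0.40    -0.05]
  [   0.00     0.60    -0.15    -0.15]
  [  -0.15    -0.15     1.00    -0.40]
  [  -0.15    -0.20    -0.15     0.85]
Compute the cofactors C_ij = (−1)^(i+j)·(3×3 minor ij) of I−A; the adjugate is their transpose:
adj(I−A) = Cᵀ =
  [ 0.409500   0.212625   0.220500   0.165375]
  [ 0.054000   0.666875   0.150375   0.191625]
  [ 0.111375   0.225625   0.448125   0.257250]
  [ 0.104625   0.234250   0.153375   0.509250]
det(I−A) = Σ_j (I−A)_1j·C_1j = (0.95)(0.409500) + (-0.15)(0.054000) + (-0.40)(0.111375) + (-0.05)(0.104625) = 0.33114375
(I − A)⁻¹ = adj(I−A) / det(I−A) ≈
  [   1.2366     0.6421     0.6659     0.4994]
  [   0.1631     2.0139     0.4541     0.5787]
  [   0.3363     0.6814     1.3533     0.7769]
  [   0.3160     0.7074     0.4632     1.5379]
x = (I − A)⁻¹ d = adj(I−A)·d / det(I−A), with det(I−A) = 0.33114375:
  x_1 = (0.409500·350 + 0.212625·325 + 0.220500·875 + 0.165375·700) / 0.33114375 = 521.128125 / 0.33114375 ≈ 1573.72
  x_2 = (0.054000·350 + 0.666875·325 + 0.150375·875 + 0.191625·700) / 0.33114375 = 501.35 / 0.33114375 ≈ 1514.00
  x_3 = (0.111375·350 + 0.225625·325 + 0.448125·875 + 0.257250·700) / 0.33114375 = 684.49375 / 0.33114375 ≈ 2067.06
  x_4 = (0.104625·350 + 0.234250·325 + 0.153375·875 + 0.509250·700) / 0.33114375 = 603.428125 / 0.33114375 ≈ 1822.25

x_4 = 1822.25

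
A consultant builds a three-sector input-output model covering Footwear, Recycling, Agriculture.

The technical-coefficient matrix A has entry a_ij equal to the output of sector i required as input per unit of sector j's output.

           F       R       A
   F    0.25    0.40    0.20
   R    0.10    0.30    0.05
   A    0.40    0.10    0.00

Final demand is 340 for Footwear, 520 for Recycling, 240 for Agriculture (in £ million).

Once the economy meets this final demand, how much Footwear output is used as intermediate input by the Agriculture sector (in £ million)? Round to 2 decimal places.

I − A =
  [   0.75    -0.40    -0.20]
  [  -0.10     0.70    -0.05]
  [  -0.40    -0.10     1.00]
Cofactors of I−A, C_ij = (−1)^(i+j)·(minor ij) (rows/columns in the sector order above):
  C_11 = (0.70)(1.00) − (-0.05)(-0.10) = 0.6950
  C_12 = −[(-0.10)(1.00) − (-0.05)(-0.40)] = 0.1200
  C_13 = (-0.10)(-0.10) − (0.70)(-0.40) = 0.2900
  C_21 = −[(-0.40)(1.00) − (-0.20)(-0.10)] = 0.4200
  C_22 = (0.75)(1.00) − (-0.20)(-0.40) = 0.6700
  C_23 = −[(0.75)(-0.10) − (-0.40)(-0.40)] = 0.2350
  C_31 = (-0.40)(-0.05) − (-0.20)(0.70) = 0.1600
  C_32 = −[(0.75)(-0.05) − (-0.20)(-0.10)] = 0.0575
  C_33 = (0.75)(0.70) − (-0.40)(-0.10) = 0.4850
det(I−A) = Σ_j (I−A)_1j·C_1j = (0.75)(0.6950) + (-0.40)(0.1200) + (-0.20)(0.2900) = 0.41525
adj(I−A) = Cᵀ =
  [ 0.6950   0.4200   0.1600]
  [ 0.1200   0.6700   0.0575]
  [ 0.2900   0.2350   0.4850]
(I − A)⁻¹ = adj(I−A) / det(I−A) ≈
  [   1.6737     1.0114     0.3853]
  [   0.2890     1.6135     0.1385]
  [   0.6984     0.5659     1.1680]
First solve x = (I − A)⁻¹ d = adj(I−A)·d / det(I−A); in particular x_A = (0.2900·340 + 0.2350·520 + 0.4850·240) / 0.41525 = 337.20 / 0.41525 ≈ 812.0409.
Intermediate flow from F to A: z_FA = a_FA · x_A = 0.20 × 337.20 / 0.41525 = 67.44 / 0.41525 ≈ 162.41.

z_FA = 162.41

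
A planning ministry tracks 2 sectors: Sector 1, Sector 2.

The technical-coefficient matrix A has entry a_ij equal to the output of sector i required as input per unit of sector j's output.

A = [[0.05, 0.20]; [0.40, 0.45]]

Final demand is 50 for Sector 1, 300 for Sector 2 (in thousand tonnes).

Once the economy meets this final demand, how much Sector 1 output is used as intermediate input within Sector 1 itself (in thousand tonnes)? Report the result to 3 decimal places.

I − A =
  [   0.95    -0.20]
  [  -0.40     0.55]
det(I−A) = (0.95)(0.55) − (-0.20)(-0.40) = 0.4425
adj(I−A) = [[0.55, 0.20], [0.40, 0.95]]
(I − A)⁻¹ = adj(I−A) / det(I−A) ≈
  [   1.2429     0.4520]
  [   0.9040     2.1469]
First solve x = (I − A)⁻¹ d = adj(I−A)·d / det(I−A); in particular x_1 = (0.55·50 + 0.20·300) / 0.4425 = 87.50 / 0.4425 ≈ 197.74011.
Intermediate flow from 1 to 1: z_11 = a_11 · x_1 = 0.05 × 87.50 / 0.4425 = 4.375 / 0.4425 ≈ 9.887.

z_11 = 9.887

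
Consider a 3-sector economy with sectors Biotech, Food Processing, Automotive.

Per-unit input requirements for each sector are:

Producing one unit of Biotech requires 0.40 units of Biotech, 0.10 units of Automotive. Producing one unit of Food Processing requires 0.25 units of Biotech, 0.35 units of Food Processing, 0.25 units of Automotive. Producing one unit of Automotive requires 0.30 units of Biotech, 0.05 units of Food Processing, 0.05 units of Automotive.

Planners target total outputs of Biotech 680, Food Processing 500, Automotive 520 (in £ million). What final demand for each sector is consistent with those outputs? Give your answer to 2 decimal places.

I − A =
  [   0.60    -0.25    -0.30]
  [   0.00     0.65    -0.05]
  [  -0.10    -0.25     0.95]
d = (I − A) x:
  d_B = (+0.60)·680 + (-0.25)·500 + (-0.30)·520 = 127.00
  d_F = (+0.00)·680 + (+0.65)·500 + (-0.05)·520 = 299.00
  d_A = (-0.10)·680 + (-0.25)·500 + (+0.95)·520 = 301.00

d_B = 127.00, d_F = 299.00, d_A = 301.00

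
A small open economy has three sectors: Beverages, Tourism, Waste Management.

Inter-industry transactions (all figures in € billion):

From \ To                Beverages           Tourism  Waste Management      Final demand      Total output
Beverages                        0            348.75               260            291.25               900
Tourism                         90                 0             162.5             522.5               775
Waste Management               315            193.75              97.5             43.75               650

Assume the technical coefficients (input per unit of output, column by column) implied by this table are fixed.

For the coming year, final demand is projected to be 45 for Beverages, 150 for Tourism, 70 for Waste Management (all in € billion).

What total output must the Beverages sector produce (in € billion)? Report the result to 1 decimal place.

x_1 = 256.6

Technical coefficients a_ij = z_ij / X_j:
  a_11 = 0/900 = 0.00, a_21 = 90/900 = 0.10, a_31 = 315/900 = 0.35
  a_12 = 348.75/775 = 0.45, a_22 = 0/775 = 0.00, a_32 = 193.75/775 = 0.25
  a_13 = 260/650 = 0.40, a_23 = 162.5/650 = 0.25, a_33 = 97.5/650 = 0.15
I − A =
  [   1.00    -0.45    -0.40]
  [  -0.10     1.00    -0.25]
  [  -0.35    -0.25     0.85]
Cofactors of I−A, C_ij = (−1)^(i+j)·(minor ij) (rows/columns in the sector order above):
  C_11 = (1.00)(0.85) − (-0.25)(-0.25) = 0.7875
  C_12 = −[(-0.10)(0.85) − (-0.25)(-0.35)] = 0.1725
  C_13 = (-0.10)(-0.25) − (1.00)(-0.35) = 0.3750
  C_21 = −[(-0.45)(0.85) − (-0.40)(-0.25)] = 0.4825
  C_22 = (1.00)(0.85) − (-0.40)(-0.35) = 0.7100
  C_23 = −[(1.00)(-0.25) − (-0.45)(-0.35)] = 0.4075
  C_31 = (-0.45)(-0.25) − (-0.40)(1.00) = 0.5125
  C_32 = −[(1.00)(-0.25) − (-0.40)(-0.10)] = 0.2900
  C_33 = (1.00)(1.00) − (-0.45)(-0.10) = 0.9550
det(I−A) = Σ_j (I−A)_1j·C_1j = (1.00)(0.7875) + (-0.45)(0.1725) + (-0.40)(0.3750) = 0.559875
adj(I−A) = Cᵀ =
  [ 0.7875   0.4825   0.5125]
  [ 0.1725   0.7100   0.2900]
  [ 0.3750   0.4075   0.9550]
(I − A)⁻¹ = adj(I−A) / det(I−A) ≈
  [   1.4066     0.8618     0.9154]
  [   0.3081     1.2681     0.5180]
  [   0.6698     0.7278     1.7057]
x = (I − A)⁻¹ d = adj(I−A)·d / det(I−A), with det(I−A) = 0.559875:
  x_1 = (0.7875·45 + 0.4825·150 + 0.5125·70) / 0.559875 = 143.6875 / 0.559875 ≈ 256.6
  x_2 = (0.1725·45 + 0.7100·150 + 0.2900·70) / 0.559875 = 134.5625 / 0.559875 ≈ 240.3
  x_3 = (0.3750·45 + 0.4075·150 + 0.9550·70) / 0.559875 = 144.85 / 0.559875 ≈ 258.7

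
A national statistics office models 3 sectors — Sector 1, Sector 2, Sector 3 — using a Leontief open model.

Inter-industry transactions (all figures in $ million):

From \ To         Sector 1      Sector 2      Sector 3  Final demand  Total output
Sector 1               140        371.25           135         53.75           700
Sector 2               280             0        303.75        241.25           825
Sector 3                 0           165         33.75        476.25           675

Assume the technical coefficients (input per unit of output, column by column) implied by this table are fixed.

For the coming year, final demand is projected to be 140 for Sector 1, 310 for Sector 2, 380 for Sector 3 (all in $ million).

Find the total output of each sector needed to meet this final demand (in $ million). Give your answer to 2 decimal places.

Technical coefficients a_ij = z_ij / X_j:
  a_11 = 140/700 = 0.20, a_21 = 280/700 = 0.40, a_31 = 0/700 = 0.00
  a_12 = 371.25/825 = 0.45, a_22 = 0/825 = 0.00, a_32 = 165/825 = 0.20
  a_13 = 135/675 = 0.20, a_23 = 303.75/675 = 0.45, a_33 = 33.75/675 = 0.05
I − A =
  [   0.80    -0.45    -0.20]
  [  -0.40     1.00    -0.45]
  [   0.00    -0.20     0.95]
Cofactors of I−A, C_ij = (−1)^(i+j)·(minor ij) (rows/columns in the sector order above):
  C_11 = (1.00)(0.95) − (-0.45)(-0.20) = 0.8600
  C_12 = −[(-0.40)(0.95) − (-0.45)(0.00)] = 0.3800
  C_13 = (-0.40)(-0.20) − (1.00)(0.00) = 0.0800
  C_21 = −[(-0.45)(0.95) − (-0.20)(-0.20)] = 0.4675
  C_22 = (0.80)(0.95) − (-0.20)(0.00) = 0.7600
  C_23 = −[(0.80)(-0.20) − (-0.45)(0.00)] = 0.1600
  C_31 = (-0.45)(-0.45) − (-0.20)(1.00) = 0.4025
  C_32 = −[(0.80)(-0.45) − (-0.20)(-0.40)] = 0.4400
  C_33 = (0.80)(1.00) − (-0.45)(-0.40) = 0.6200
det(I−A) = Σ_j (I−A)_1j·C_1j = (0.80)(0.8600) + (-0.45)(0.3800) + (-0.20)(0.0800) = 0.5010
adj(I−A) = Cᵀ =
  [ 0.8600   0.4675   0.4025]
  [ 0.3800   0.7600   0.4400]
  [ 0.0800   0.1600   0.6200]
(I − A)⁻¹ = adj(I−A) / det(I−A) ≈
  [   1.7166     0.9331     0.8034]
  [   0.7585     1.5170     0.8782]
  [   0.1597     0.3194     1.2375]
x = (I − A)⁻¹ d = adj(I−A)·d / det(I−A), with det(I−A) = 0.5010:
  x_1 = (0.8600·140 + 0.4675·310 + 0.4025·380) / 0.5010 = 418.275 / 0.5010 ≈ 834.88
  x_2 = (0.3800·140 + 0.7600·310 + 0.4400·380) / 0.5010 = 456.00 / 0.5010 ≈ 910.18
  x_3 = (0.0800·140 + 0.1600·310 + 0.6200·380) / 0.5010 = 296.40 / 0.5010 ≈ 591.62

x_1 = 834.88, x_2 = 910.18, x_3 = 591.62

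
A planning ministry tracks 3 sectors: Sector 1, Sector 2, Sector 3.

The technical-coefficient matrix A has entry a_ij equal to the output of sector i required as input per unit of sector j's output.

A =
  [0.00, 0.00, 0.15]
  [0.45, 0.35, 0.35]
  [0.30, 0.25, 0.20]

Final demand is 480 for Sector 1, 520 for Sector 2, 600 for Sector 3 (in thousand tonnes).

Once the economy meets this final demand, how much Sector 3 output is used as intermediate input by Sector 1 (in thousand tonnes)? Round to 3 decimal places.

z_31 = 221.753

I − A =
  [   1.00     0.00    -0.15]
  [  -0.45     0.65    -0.35]
  [  -0.30    -0.25     0.80]
Cofactors of I−A, C_ij = (−1)^(i+j)·(minor ij) (rows/columns in the sector order above):
  C_11 = (0.65)(0.80) − (-0.35)(-0.25) = 0.4325
  C_12 = −[(-0.45)(0.80) − (-0.35)(-0.30)] = 0.4650
  C_13 = (-0.45)(-0.25) − (0.65)(-0.30) = 0.3075
  C_21 = −[(0.00)(0.80) − (-0.15)(-0.25)] = 0.0375
  C_22 = (1.00)(0.80) − (-0.15)(-0.30) = 0.7550
  C_23 = −[(1.00)(-0.25) − (0.00)(-0.30)] = 0.2500
  C_31 = (0.00)(-0.35) − (-0.15)(0.65) = 0.0975
  C_32 = −[(1.00)(-0.35) − (-0.15)(-0.45)] = 0.4175
  C_33 = (1.00)(0.65) − (0.00)(-0.45) = 0.6500
det(I−A) = Σ_j (I−A)_1j·C_1j = (1.00)(0.4325) + (0.00)(0.4650) + (-0.15)(0.3075) = 0.386375
adj(I−A) = Cᵀ =
  [ 0.4325   0.0375   0.0975]
  [ 0.4650   0.7550   0.4175]
  [ 0.3075   0.2500   0.6500]
(I − A)⁻¹ = adj(I−A) / det(I−A) ≈
  [   1.1194     0.0971     0.2523]
  [   1.2035     1.9541     1.0806]
  [   0.7959     0.6470     1.6823]
First solve x = (I − A)⁻¹ d = adj(I−A)·d / det(I−A); in particular x_1 = (0.4325·480 + 0.0375·520 + 0.0975·600) / 0.386375 = 285.60 / 0.386375 ≈ 739.17826.
Intermediate flow from 3 to 1: z_31 = a_31 · x_1 = 0.30 × 285.60 / 0.386375 = 85.68 / 0.386375 ≈ 221.753.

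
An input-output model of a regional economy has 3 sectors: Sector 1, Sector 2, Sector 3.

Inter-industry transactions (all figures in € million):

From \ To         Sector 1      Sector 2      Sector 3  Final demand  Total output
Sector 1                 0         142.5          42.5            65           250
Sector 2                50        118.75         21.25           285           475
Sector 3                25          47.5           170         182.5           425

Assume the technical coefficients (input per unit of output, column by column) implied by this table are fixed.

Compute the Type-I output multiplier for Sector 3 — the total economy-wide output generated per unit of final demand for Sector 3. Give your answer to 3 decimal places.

Technical coefficients a_ij = z_ij / X_j:
  a_11 = 0/250 = 0.00, a_21 = 50/250 = 0.20, a_31 = 25/250 = 0.10
  a_12 = 142.5/475 = 0.30, a_22 = 118.75/475 = 0.25, a_32 = 47.5/475 = 0.10
  a_13 = 42.5/425 = 0.10, a_23 = 21.25/425 = 0.05, a_33 = 170/425 = 0.40
I − A =
  [   1.00    -0.30    -0.10]
  [  -0.20     0.75    -0.05]
  [  -0.10    -0.10     0.60]
Cofactors of I−A, C_ij = (−1)^(i+j)·(minor ij) (rows/columns in the sector order above):
  C_11 = (0.75)(0.60) − (-0.05)(-0.10) = 0.4450
  C_12 = −[(-0.20)(0.60) − (-0.05)(-0.10)] = 0.1250
  C_13 = (-0.20)(-0.10) − (0.75)(-0.10) = 0.0950
  C_21 = −[(-0.30)(0.60) − (-0.10)(-0.10)] = 0.1900
  C_22 = (1.00)(0.60) − (-0.10)(-0.10) = 0.5900
  C_23 = −[(1.00)(-0.10) − (-0.30)(-0.10)] = 0.1300
  C_31 = (-0.30)(-0.05) − (-0.10)(0.75) = 0.0900
  C_32 = −[(1.00)(-0.05) − (-0.10)(-0.20)] = 0.0700
  C_33 = (1.00)(0.75) − (-0.30)(-0.20) = 0.6900
det(I−A) = Σ_j (I−A)_1j·C_1j = (1.00)(0.4450) + (-0.30)(0.1250) + (-0.10)(0.0950) = 0.3980
adj(I−A) = Cᵀ =
  [ 0.4450   0.1900   0.0900]
  [ 0.1250   0.5900   0.0700]
  [ 0.0950   0.1300   0.6900]
(I − A)⁻¹ = adj(I−A) / det(I−A) ≈
  [   1.1181     0.4774     0.2261]
  [   0.3141     1.4824     0.1759]
  [   0.2387     0.3266     1.7337]
The output multiplier for sector j is the column-j sum of the Leontief inverse (I − A)⁻¹ = adj(I−A) / det(I−A).
Column 3 of adj(I−A): (0.0900, 0.0700, 0.6900); det(I−A) = 0.3980.
m_3 = (0.0900 + 0.0700 + 0.6900) / 0.3980 = 0.85 / 0.3980 ≈ 2.136.

m_3 = 2.136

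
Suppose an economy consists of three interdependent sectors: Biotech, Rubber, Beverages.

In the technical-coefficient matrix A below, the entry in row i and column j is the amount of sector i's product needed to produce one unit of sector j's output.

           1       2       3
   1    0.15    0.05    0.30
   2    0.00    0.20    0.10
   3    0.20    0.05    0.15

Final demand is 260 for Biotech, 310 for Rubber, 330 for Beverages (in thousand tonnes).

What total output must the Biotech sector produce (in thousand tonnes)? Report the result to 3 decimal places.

x_1 = 522.487

I − A =
  [   0.85    -0.05    -0.30]
  [   0.00     0.80    -0.10]
  [  -0.20    -0.05     0.85]
Cofactors of I−A, C_ij = (−1)^(i+j)·(minor ij) (rows/columns in the sector order above):
  C_11 = (0.80)(0.85) − (-0.10)(-0.05) = 0.6750
  C_12 = −[(0.00)(0.85) − (-0.10)(-0.20)] = 0.0200
  C_13 = (0.00)(-0.05) − (0.80)(-0.20) = 0.1600
  C_21 = −[(-0.05)(0.85) − (-0.30)(-0.05)] = 0.0575
  C_22 = (0.85)(0.85) − (-0.30)(-0.20) = 0.6625
  C_23 = −[(0.85)(-0.05) − (-0.05)(-0.20)] = 0.0525
  C_31 = (-0.05)(-0.10) − (-0.30)(0.80) = 0.2450
  C_32 = −[(0.85)(-0.10) − (-0.30)(0.00)] = 0.0850
  C_33 = (0.85)(0.80) − (-0.05)(0.00) = 0.6800
det(I−A) = Σ_j (I−A)_1j·C_1j = (0.85)(0.6750) + (-0.05)(0.0200) + (-0.30)(0.1600) = 0.52475
adj(I−A) = Cᵀ =
  [ 0.6750   0.0575   0.2450]
  [ 0.0200   0.6625   0.0850]
  [ 0.1600   0.0525   0.6800]
(I − A)⁻¹ = adj(I−A) / det(I−A) ≈
  [   1.2863     0.1096     0.4669]
  [   0.0381     1.2625     0.1620]
  [   0.3049     0.1000     1.2959]
x = (I − A)⁻¹ d = adj(I−A)·d / det(I−A), with det(I−A) = 0.52475:
  x_1 = (0.6750·260 + 0.0575·310 + 0.2450·330) / 0.52475 = 274.175 / 0.52475 ≈ 522.487
  x_2 = (0.0200·260 + 0.6625·310 + 0.0850·330) / 0.52475 = 238.625 / 0.52475 ≈ 454.740
  x_3 = (0.1600·260 + 0.0525·310 + 0.6800·330) / 0.52475 = 282.275 / 0.52475 ≈ 537.923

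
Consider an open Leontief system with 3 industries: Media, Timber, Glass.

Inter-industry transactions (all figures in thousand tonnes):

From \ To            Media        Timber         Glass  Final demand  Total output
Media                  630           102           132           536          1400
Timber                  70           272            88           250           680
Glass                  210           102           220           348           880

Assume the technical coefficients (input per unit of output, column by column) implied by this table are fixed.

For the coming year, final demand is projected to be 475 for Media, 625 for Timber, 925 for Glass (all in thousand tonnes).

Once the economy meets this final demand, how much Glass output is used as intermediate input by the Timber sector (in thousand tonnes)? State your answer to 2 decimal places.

z_GT = 225.95

Technical coefficients a_ij = z_ij / X_j:
  a_MM = 630/1400 = 0.45, a_TM = 70/1400 = 0.05, a_GM = 210/1400 = 0.15
  a_MT = 102/680 = 0.15, a_TT = 272/680 = 0.40, a_GT = 102/680 = 0.15
  a_MG = 132/880 = 0.15, a_TG = 88/880 = 0.10, a_GG = 220/880 = 0.25
I − A =
  [   0.55    -0.15    -0.15]
  [  -0.05     0.60    -0.10]
  [  -0.15    -0.15     0.75]
Cofactors of I−A, C_ij = (−1)^(i+j)·(minor ij) (rows/columns in the sector order above):
  C_11 = (0.60)(0.75) − (-0.10)(-0.15) = 0.4350
  C_12 = −[(-0.05)(0.75) − (-0.10)(-0.15)] = 0.0525
  C_13 = (-0.05)(-0.15) − (0.60)(-0.15) = 0.0975
  C_21 = −[(-0.15)(0.75) − (-0.15)(-0.15)] = 0.1350
  C_22 = (0.55)(0.75) − (-0.15)(-0.15) = 0.3900
  C_23 = −[(0.55)(-0.15) − (-0.15)(-0.15)] = 0.1050
  C_31 = (-0.15)(-0.10) − (-0.15)(0.60) = 0.1050
  C_32 = −[(0.55)(-0.10) − (-0.15)(-0.05)] = 0.0625
  C_33 = (0.55)(0.60) − (-0.15)(-0.05) = 0.3225
det(I−A) = Σ_j (I−A)_1j·C_1j = (0.55)(0.4350) + (-0.15)(0.0525) + (-0.15)(0.0975) = 0.21675
adj(I−A) = Cᵀ =
  [ 0.4350   0.1350   0.1050]
  [ 0.0525   0.3900   0.0625]
  [ 0.0975   0.1050   0.3225]
(I − A)⁻¹ = adj(I−A) / det(I−A) ≈
  [   2.0069     0.6228     0.4844]
  [   0.2422     1.7993     0.2884]
  [   0.4498     0.4844     1.4879]
First solve x = (I − A)⁻¹ d = adj(I−A)·d / det(I−A); in particular x_T = (0.0525·475 + 0.3900·625 + 0.0625·925) / 0.21675 = 326.50 / 0.21675 ≈ 1506.3437.
Intermediate flow from G to T: z_GT = a_GT · x_T = 0.15 × 326.50 / 0.21675 = 48.975 / 0.21675 ≈ 225.95.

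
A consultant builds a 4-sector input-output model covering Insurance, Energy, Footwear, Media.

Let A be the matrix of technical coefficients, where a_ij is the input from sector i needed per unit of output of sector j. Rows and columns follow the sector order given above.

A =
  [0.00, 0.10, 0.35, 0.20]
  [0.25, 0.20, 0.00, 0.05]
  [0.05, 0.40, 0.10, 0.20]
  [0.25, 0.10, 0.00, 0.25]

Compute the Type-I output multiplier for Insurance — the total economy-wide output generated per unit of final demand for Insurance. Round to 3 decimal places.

I − A =
  [   1.00    -0.10    -0.35    -0.20]
  [  -0.25     0.80     0.00    -0.05]
  [  -0.05    -0.40     0.90    -0.20]
  [  -0.25    -0.10     0.00     0.75]
Compute the cofactors C_ij = (−1)^(i+j)·(3×3 minor ij) of I−A; the adjugate is their transpose:
adj(I−A) = Cᵀ =
  [ 0.535500   0.197500   0.208250   0.211500]
  [ 0.180000   0.599375   0.070000   0.106625]
  [ 0.154750   0.309750   0.530000   0.203250]
  [ 0.202500   0.145750   0.078750   0.648500]
det(I−A) = Σ_j (I−A)_1j·C_1j = (1.00)(0.535500) + (-0.10)(0.180000) + (-0.35)(0.154750) + (-0.20)(0.202500) = 0.4228375
(I − A)⁻¹ = adj(I−A) / det(I−A) ≈
  [   1.2664     0.4671     0.4925     0.5002]
  [   0.4257     1.4175     0.1655     0.2522]
  [   0.3660     0.7326     1.2534     0.4807]
  [   0.4789     0.3447     0.1862     1.5337]
The output multiplier for sector j is the column-j sum of the Leontief inverse (I − A)⁻¹ = adj(I−A) / det(I−A).
Column I of adj(I−A): (0.535500, 0.180000, 0.154750, 0.202500); det(I−A) = 0.4228375.
m_I = (0.535500 + 0.180000 + 0.154750 + 0.202500) / 0.4228375 = 1.07275 / 0.4228375 ≈ 2.537.

m_I = 2.537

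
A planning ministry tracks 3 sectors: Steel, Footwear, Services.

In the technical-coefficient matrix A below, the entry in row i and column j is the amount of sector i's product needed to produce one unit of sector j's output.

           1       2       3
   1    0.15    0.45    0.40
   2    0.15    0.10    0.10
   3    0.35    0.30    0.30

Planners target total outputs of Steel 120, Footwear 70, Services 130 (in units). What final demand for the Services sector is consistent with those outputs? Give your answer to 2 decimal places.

I − A =
  [   0.85    -0.45    -0.40]
  [  -0.15     0.90    -0.10]
  [  -0.35    -0.30     0.70]
d = (I − A) x:
  d_1 = (+0.85)·120 + (-0.45)·70 + (-0.40)·130 = 18.50
  d_2 = (-0.15)·120 + (+0.90)·70 + (-0.10)·130 = 32.00
  d_3 = (-0.35)·120 + (-0.30)·70 + (+0.70)·130 = 28.00

d_3 = 28.00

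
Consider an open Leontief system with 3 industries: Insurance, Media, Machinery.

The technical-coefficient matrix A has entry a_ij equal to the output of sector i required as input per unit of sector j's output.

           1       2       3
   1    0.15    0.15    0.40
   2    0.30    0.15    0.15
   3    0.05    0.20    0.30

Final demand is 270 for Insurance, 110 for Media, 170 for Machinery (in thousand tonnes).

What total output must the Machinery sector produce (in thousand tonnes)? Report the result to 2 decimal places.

x_3 = 399.32

I − A =
  [   0.85    -0.15    -0.40]
  [  -0.30     0.85    -0.15]
  [  -0.05    -0.20     0.70]
Cofactors of I−A, C_ij = (−1)^(i+j)·(minor ij) (rows/columns in the sector order above):
  C_11 = (0.85)(0.70) − (-0.15)(-0.20) = 0.5650
  C_12 = −[(-0.30)(0.70) − (-0.15)(-0.05)] = 0.2175
  C_13 = (-0.30)(-0.20) − (0.85)(-0.05) = 0.1025
  C_21 = −[(-0.15)(0.70) − (-0.40)(-0.20)] = 0.1850
  C_22 = (0.85)(0.70) − (-0.40)(-0.05) = 0.5750
  C_23 = −[(0.85)(-0.20) − (-0.15)(-0.05)] = 0.1775
  C_31 = (-0.15)(-0.15) − (-0.40)(0.85) = 0.3625
  C_32 = −[(0.85)(-0.15) − (-0.40)(-0.30)] = 0.2475
  C_33 = (0.85)(0.85) − (-0.15)(-0.30) = 0.6775
det(I−A) = Σ_j (I−A)_1j·C_1j = (0.85)(0.5650) + (-0.15)(0.2175) + (-0.40)(0.1025) = 0.406625
adj(I−A) = Cᵀ =
  [ 0.5650   0.1850   0.3625]
  [ 0.2175   0.5750   0.2475]
  [ 0.1025   0.1775   0.6775]
(I − A)⁻¹ = adj(I−A) / det(I−A) ≈
  [   1.3895     0.4550     0.8915]
  [   0.5349     1.4141     0.6087]
  [   0.2521     0.4365     1.6662]
x = (I − A)⁻¹ d = adj(I−A)·d / det(I−A), with det(I−A) = 0.406625:
  x_1 = (0.5650·270 + 0.1850·110 + 0.3625·170) / 0.406625 = 234.525 / 0.406625 ≈ 576.76
  x_2 = (0.2175·270 + 0.5750·110 + 0.2475·170) / 0.406625 = 164.05 / 0.406625 ≈ 403.44
  x_3 = (0.1025·270 + 0.1775·110 + 0.6775·170) / 0.406625 = 162.375 / 0.406625 ≈ 399.32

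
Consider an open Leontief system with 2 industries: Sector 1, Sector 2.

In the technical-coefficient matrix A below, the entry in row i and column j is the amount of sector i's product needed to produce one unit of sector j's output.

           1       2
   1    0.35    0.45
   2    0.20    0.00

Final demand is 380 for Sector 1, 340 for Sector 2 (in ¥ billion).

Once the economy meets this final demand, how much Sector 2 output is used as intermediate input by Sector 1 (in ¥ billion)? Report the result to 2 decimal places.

z_21 = 190.36

I − A =
  [   0.65    -0.45]
  [  -0.20     1.00]
det(I−A) = (0.65)(1.00) − (-0.45)(-0.20) = 0.5600
adj(I−A) = [[1.00, 0.45], [0.20, 0.65]]
(I − A)⁻¹ = adj(I−A) / det(I−A) ≈
  [   1.7857     0.8036]
  [   0.3571     1.1607]
First solve x = (I − A)⁻¹ d = adj(I−A)·d / det(I−A); in particular x_1 = (1.00·380 + 0.45·340) / 0.5600 = 533.00 / 0.5600 ≈ 951.7857.
Intermediate flow from 2 to 1: z_21 = a_21 · x_1 = 0.20 × 533.00 / 0.5600 = 106.60 / 0.5600 ≈ 190.36.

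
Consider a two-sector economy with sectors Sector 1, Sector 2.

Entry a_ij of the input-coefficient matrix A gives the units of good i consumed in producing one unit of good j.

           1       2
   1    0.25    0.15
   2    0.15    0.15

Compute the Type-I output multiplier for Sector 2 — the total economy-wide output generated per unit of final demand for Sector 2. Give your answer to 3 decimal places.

I − A =
  [   0.75    -0.15]
  [  -0.15     0.85]
det(I−A) = (0.75)(0.85) − (-0.15)(-0.15) = 0.6150
adj(I−A) = [[0.85, 0.15], [0.15, 0.75]]
(I − A)⁻¹ = adj(I−A) / det(I−A) ≈
  [   1.3821     0.2439]
  [   0.2439     1.2195]
The output multiplier for sector j is the column-j sum of the Leontief inverse (I − A)⁻¹ = adj(I−A) / det(I−A).
Column 2 of adj(I−A): (0.15, 0.75); det(I−A) = 0.6150.
m_2 = (0.15 + 0.75) / 0.6150 = 0.90 / 0.6150 ≈ 1.463.

m_2 = 1.463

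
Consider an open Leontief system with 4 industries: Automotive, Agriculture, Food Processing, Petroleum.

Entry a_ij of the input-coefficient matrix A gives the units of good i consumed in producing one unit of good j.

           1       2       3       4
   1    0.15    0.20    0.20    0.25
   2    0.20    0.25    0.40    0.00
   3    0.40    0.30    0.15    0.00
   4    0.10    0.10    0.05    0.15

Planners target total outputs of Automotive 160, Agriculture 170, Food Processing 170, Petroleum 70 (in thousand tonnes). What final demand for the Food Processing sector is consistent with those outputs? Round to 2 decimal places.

d_3 = 29.50

I − A =
  [   0.85    -0.20    -0.20    -0.25]
  [  -0.20     0.75    -0.40     0.00]
  [  -0.40    -0.30     0.85     0.00]
  [  -0.10    -0.10    -0.05     0.85]
d = (I − A) x:
  d_1 = (+0.85)·160 + (-0.20)·170 + (-0.20)·170 + (-0.25)·70 = 50.50
  d_2 = (-0.20)·160 + (+0.75)·170 + (-0.40)·170 + (+0.00)·70 = 27.50
  d_3 = (-0.40)·160 + (-0.30)·170 + (+0.85)·170 + (+0.00)·70 = 29.50
  d_4 = (-0.10)·160 + (-0.10)·170 + (-0.05)·170 + (+0.85)·70 = 18.00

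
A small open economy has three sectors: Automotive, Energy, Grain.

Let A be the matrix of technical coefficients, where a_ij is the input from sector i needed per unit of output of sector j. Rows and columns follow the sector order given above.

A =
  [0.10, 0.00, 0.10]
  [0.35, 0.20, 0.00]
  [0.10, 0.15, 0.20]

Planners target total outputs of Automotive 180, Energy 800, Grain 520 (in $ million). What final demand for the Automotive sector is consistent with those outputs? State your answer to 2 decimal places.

I − A =
  [   0.90     0.00    -0.10]
  [  -0.35     0.80     0.00]
  [  -0.10    -0.15     0.80]
d = (I − A) x:
  d_1 = (+0.90)·180 + (+0.00)·800 + (-0.10)·520 = 110.00
  d_2 = (-0.35)·180 + (+0.80)·800 + (+0.00)·520 = 577.00
  d_3 = (-0.10)·180 + (-0.15)·800 + (+0.80)·520 = 278.00

d_1 = 110.00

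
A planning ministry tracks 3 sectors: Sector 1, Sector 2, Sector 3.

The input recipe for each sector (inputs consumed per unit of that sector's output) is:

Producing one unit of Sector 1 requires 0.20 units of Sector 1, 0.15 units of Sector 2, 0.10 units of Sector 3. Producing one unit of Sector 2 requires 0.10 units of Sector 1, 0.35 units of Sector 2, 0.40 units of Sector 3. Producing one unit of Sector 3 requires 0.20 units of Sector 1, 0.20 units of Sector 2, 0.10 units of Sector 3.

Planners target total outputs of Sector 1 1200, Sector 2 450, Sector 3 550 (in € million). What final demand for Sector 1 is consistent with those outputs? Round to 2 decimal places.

I − A =
  [   0.80    -0.10    -0.20]
  [  -0.15     0.65    -0.20]
  [  -0.10    -0.40     0.90]
d = (I − A) x:
  d_1 = (+0.80)·1200 + (-0.10)·450 + (-0.20)·550 = 805.00
  d_2 = (-0.15)·1200 + (+0.65)·450 + (-0.20)·550 = 2.50
  d_3 = (-0.10)·1200 + (-0.40)·450 + (+0.90)·550 = 195.00

d_1 = 805.00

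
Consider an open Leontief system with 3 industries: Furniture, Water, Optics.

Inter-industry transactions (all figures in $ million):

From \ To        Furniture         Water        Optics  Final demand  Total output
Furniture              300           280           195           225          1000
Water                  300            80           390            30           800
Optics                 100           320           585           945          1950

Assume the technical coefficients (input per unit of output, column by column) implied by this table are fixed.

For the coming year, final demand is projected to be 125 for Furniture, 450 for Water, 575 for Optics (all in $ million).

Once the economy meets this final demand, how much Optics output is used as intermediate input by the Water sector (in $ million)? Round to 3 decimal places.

z_32 = 483.245

Technical coefficients a_ij = z_ij / X_j:
  a_11 = 300/1000 = 0.30, a_21 = 300/1000 = 0.30, a_31 = 100/1000 = 0.10
  a_12 = 280/800 = 0.35, a_22 = 80/800 = 0.10, a_32 = 320/800 = 0.40
  a_13 = 195/1950 = 0.10, a_23 = 390/1950 = 0.20, a_33 = 585/1950 = 0.30
I − A =
  [   0.70    -0.35    -0.10]
  [  -0.30     0.90    -0.20]
  [  -0.10    -0.40     0.70]
Cofactors of I−A, C_ij = (−1)^(i+j)·(minor ij) (rows/columns in the sector order above):
  C_11 = (0.90)(0.70) − (-0.20)(-0.40) = 0.5500
  C_12 = −[(-0.30)(0.70) − (-0.20)(-0.10)] = 0.2300
  C_13 = (-0.30)(-0.40) − (0.90)(-0.10) = 0.2100
  C_21 = −[(-0.35)(0.70) − (-0.10)(-0.40)] = 0.2850
  C_22 = (0.70)(0.70) − (-0.10)(-0.10) = 0.4800
  C_23 = −[(0.70)(-0.40) − (-0.35)(-0.10)] = 0.3150
  C_31 = (-0.35)(-0.20) − (-0.10)(0.90) = 0.1600
  C_32 = −[(0.70)(-0.20) − (-0.10)(-0.30)] = 0.1700
  C_33 = (0.70)(0.90) − (-0.35)(-0.30) = 0.5250
det(I−A) = Σ_j (I−A)_1j·C_1j = (0.70)(0.5500) + (-0.35)(0.2300) + (-0.10)(0.2100) = 0.2835
adj(I−A) = Cᵀ =
  [ 0.5500   0.2850   0.1600]
  [ 0.2300   0.4800   0.1700]
  [ 0.2100   0.3150   0.5250]
(I − A)⁻¹ = adj(I−A) / det(I−A) ≈
  [   1.9400     1.0053     0.5644]
  [   0.8113     1.6931     0.5996]
  [   0.7407     1.1111     1.8519]
First solve x = (I − A)⁻¹ d = adj(I−A)·d / det(I−A); in particular x_2 = (0.2300·125 + 0.4800·450 + 0.1700·575) / 0.2835 = 342.50 / 0.2835 ≈ 1208.11287.
Intermediate flow from 3 to 2: z_32 = a_32 · x_2 = 0.40 × 342.50 / 0.2835 = 137.00 / 0.2835 ≈ 483.245.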